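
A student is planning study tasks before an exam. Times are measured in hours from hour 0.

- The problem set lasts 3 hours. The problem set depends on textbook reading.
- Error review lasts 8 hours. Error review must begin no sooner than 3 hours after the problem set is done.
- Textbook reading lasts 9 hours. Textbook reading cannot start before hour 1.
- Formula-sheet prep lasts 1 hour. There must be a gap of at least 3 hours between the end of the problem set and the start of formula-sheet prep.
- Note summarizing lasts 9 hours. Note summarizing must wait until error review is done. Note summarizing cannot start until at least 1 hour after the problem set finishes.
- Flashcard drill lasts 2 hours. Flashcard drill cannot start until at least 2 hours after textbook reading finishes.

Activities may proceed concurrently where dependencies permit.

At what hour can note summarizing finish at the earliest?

Textbook reading waits on its own release at hour 1, so it starts at hour 1 and finishes at 1 + 9 = hour 10.
The problem set waits on textbook reading (finishes hour 10), so it starts at hour 10 and finishes at 10 + 3 = hour 13.
After the problem set (finishes hour 13, plus 3-hour gap → hour 16), error review can start at hour 16 and finishes at hour 24.
For note summarizing: error review (finishes hour 24); the problem set (finishes hour 13, plus 1-hour gap → hour 14). Taking the maximum gives a start of hour 24, and it finishes at 24 + 9 = hour 33.

33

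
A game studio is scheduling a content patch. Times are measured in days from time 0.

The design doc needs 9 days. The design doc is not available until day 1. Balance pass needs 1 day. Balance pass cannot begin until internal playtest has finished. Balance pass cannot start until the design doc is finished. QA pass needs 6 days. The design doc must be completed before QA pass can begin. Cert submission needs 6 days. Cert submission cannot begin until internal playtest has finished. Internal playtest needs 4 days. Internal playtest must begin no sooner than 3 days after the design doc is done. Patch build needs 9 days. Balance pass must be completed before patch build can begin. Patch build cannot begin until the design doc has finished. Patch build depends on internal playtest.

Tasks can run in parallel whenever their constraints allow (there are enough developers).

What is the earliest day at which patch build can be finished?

27

After its own release at day 1, the design doc can start at day 1 and finishes at day 10.
Internal playtest waits on the design doc (finishes day 10, plus 3-day gap → day 13), so it starts at day 13 and finishes at 13 + 4 = day 17.
Balance pass cannot start until internal playtest (finishes day 17); the design doc (finishes day 10). The controlling bound is day 17, so balance pass finishes at 17 + 1 = day 18.
Patch build needs all of balance pass (finishes day 18); the design doc (finishes day 10); internal playtest (finishes day 17). That puts its earliest start at day 18; it finishes at 18 + 9 = day 27.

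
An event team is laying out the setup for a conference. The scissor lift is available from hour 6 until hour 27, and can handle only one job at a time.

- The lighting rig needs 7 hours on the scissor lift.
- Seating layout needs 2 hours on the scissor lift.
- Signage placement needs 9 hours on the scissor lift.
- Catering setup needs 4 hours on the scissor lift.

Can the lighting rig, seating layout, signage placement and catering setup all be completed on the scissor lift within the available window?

No

The scissor lift window is 27 − 6 = 21 hours.
Running back to back, the jobs need 7 + 2 + 9 + 4 = 22 hours on the scissor lift.
Since 22 > 21, they cannot all fit.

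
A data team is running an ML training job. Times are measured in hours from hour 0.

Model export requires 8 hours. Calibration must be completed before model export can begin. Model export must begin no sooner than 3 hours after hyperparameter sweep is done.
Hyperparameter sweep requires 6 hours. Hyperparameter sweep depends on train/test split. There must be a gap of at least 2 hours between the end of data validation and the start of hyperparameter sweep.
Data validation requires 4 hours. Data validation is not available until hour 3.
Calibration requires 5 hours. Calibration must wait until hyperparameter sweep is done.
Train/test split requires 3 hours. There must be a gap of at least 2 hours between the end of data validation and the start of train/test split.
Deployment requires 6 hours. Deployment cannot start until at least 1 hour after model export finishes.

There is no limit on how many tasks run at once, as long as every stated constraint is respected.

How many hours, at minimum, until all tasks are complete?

After its own release at hour 3, data validation can start at hour 3 and finishes at hour 7.
Train/test split cannot begin until data validation (finishes hour 7, plus 2-hour gap → hour 9). It runs from hour 9 to 9 + 3 = hour 12.
For hyperparameter sweep: train/test split (finishes hour 12); data validation (finishes hour 7, plus 2-hour gap → hour 9). Taking the maximum gives a start of hour 12, and it finishes at 12 + 6 = hour 18.
Calibration waits on hyperparameter sweep (finishes hour 18), so it starts at hour 18 and finishes at 18 + 5 = hour 23.
For model export: calibration (finishes hour 23); hyperparameter sweep (finishes hour 18, plus 3-hour gap → hour 21). Taking the maximum gives a start of hour 23, and it finishes at 23 + 8 = hour 31.
Deployment cannot begin until model export (finishes hour 31, plus 1-hour gap → hour 32). It runs from hour 32 to 32 + 6 = hour 38.
All tasks are finished once the last one completes. Finish times: Data validation at 7, Train/test split at 12, Hyperparameter sweep at 18, Calibration at 23, Model export at 31, Deployment at 38. The latest is hour 38.

38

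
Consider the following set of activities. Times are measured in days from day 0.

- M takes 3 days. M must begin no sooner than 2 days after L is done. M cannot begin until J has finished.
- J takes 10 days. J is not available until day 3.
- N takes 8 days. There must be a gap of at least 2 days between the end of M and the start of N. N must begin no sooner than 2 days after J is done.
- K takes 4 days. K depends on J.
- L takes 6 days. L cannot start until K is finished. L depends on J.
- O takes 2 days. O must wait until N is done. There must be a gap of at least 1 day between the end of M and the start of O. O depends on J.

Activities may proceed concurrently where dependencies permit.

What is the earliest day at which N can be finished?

J waits on its own release at day 3, so it starts at day 3 and finishes at 3 + 10 = day 13.
After J (finishes day 13), K can start at day 13 and finishes at day 17.
L needs all of K (finishes day 17); J (finishes day 13). That puts its earliest start at day 17; it finishes at 17 + 6 = day 23.
M needs all of L (finishes day 23, plus 2-day gap → day 25); J (finishes day 13). That puts its earliest start at day 25; it finishes at 25 + 3 = day 28.
N has to wait for M (finishes day 28, plus 2-day gap → day 30); J (finishes day 13, plus 2-day gap → day 15). The latest of these is day 30, so N runs day 30 to 30 + 8 = day 38.

38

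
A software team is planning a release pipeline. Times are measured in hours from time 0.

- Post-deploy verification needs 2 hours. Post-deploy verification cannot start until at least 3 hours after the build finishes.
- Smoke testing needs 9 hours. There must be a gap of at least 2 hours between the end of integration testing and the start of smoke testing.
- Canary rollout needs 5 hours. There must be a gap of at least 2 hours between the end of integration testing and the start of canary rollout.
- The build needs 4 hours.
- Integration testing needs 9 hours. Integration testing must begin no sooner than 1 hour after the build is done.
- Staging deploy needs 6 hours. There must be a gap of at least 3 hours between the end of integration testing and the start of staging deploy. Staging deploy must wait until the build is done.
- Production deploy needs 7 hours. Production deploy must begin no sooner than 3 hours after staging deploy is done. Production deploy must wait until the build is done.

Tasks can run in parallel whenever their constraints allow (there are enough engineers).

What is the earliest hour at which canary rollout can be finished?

21

The build can start immediately at hour 0; it finishes at hour 4.
Integration testing cannot begin until the build (finishes hour 4, plus 1-hour gap → hour 5). It runs from hour 5 to 5 + 9 = hour 14.
Canary rollout waits on integration testing (finishes hour 14, plus 2-hour gap → hour 16), so it starts at hour 16 and finishes at 16 + 5 = hour 21.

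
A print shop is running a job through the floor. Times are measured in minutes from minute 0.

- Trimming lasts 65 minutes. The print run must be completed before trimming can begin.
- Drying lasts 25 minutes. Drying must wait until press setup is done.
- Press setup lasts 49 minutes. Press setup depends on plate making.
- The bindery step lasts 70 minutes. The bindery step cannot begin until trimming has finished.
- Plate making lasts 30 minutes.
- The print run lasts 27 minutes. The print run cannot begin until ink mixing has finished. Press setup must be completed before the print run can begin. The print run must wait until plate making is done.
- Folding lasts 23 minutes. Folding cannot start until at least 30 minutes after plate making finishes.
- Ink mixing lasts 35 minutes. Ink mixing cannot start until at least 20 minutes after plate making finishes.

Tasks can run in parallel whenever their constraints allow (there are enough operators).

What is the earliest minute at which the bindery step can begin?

177

Plate making can start immediately at minute 0; it finishes at minute 30.
Press setup waits on plate making (finishes minute 30), so it starts at minute 30 and finishes at 30 + 49 = minute 79.
After plate making (finishes minute 30, plus 20-minute gap → minute 50), ink mixing can start at minute 50 and finishes at minute 85.
For the print run: ink mixing (finishes minute 85); press setup (finishes minute 79); plate making (finishes minute 30). Taking the maximum gives a start of minute 85, and it finishes at 85 + 27 = minute 112.
Trimming cannot begin until the print run (finishes minute 112). It runs from minute 112 to 112 + 65 = minute 177.
The bindery step waits on trimming (finishes minute 177), so the earliest it can start is minute 177.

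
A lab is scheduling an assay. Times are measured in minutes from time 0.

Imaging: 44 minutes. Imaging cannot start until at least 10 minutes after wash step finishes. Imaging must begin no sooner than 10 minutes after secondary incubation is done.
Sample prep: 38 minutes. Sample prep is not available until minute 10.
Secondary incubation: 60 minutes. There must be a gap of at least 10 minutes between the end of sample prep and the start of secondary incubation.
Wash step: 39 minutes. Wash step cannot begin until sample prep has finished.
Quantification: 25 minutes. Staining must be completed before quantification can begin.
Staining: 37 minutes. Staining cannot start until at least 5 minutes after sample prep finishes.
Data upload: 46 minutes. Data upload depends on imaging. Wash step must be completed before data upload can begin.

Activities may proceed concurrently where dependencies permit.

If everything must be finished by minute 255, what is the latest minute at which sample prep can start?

To finish by minute 255, data upload (duration 46) must start no later than minute 209.
Imaging feeds into data upload (must start by minute 209); so imaging must finish by minute 209 and therefore start by minute 165.
Wash step must finish in time for imaging (must start by minute 165, minus 10-minute gap → minute 155); data upload (must start by minute 209). The tightest is minute 155, so wash step must start by 155 − 39 = minute 116.
Quantification must finish by minute 255; it takes 25 minutes, so it must start by 255 − 25 = minute 230.
Since quantification (must start by minute 230) depends on it, staining must finish by minute 230. Backing off its 37-minute duration gives a latest start of minute 193.
Secondary incubation must finish before imaging (must start by minute 165, minus 10-minute gap → minute 155). With a 60-minute duration, secondary incubation must start by 155 − 60 = minute 95.
For sample prep: wash step (must start by minute 116); staining (must start by minute 193, minus 5-minute gap → minute 188); secondary incubation (must start by minute 95, minus 10-minute gap → minute 85). The most restrictive is minute 85; with a 38-minute duration, sample prep must start by minute 47.

47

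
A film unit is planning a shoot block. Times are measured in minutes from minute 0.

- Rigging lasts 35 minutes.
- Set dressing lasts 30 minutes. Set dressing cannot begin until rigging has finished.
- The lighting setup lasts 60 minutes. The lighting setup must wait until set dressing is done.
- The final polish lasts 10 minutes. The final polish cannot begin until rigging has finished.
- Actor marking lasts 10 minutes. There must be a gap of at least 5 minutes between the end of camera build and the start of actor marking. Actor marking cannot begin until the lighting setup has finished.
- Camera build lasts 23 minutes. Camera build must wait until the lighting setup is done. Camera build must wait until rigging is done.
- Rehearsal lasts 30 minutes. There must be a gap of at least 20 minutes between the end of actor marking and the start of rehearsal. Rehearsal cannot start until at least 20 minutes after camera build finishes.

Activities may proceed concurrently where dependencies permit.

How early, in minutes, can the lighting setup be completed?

Rigging can start immediately at minute 0; it finishes at minute 35.
Set dressing waits on rigging (finishes minute 35), so it starts at minute 35 and finishes at 35 + 30 = minute 65.
After set dressing (finishes minute 65), the lighting setup can start at minute 65 and finishes at minute 125.

125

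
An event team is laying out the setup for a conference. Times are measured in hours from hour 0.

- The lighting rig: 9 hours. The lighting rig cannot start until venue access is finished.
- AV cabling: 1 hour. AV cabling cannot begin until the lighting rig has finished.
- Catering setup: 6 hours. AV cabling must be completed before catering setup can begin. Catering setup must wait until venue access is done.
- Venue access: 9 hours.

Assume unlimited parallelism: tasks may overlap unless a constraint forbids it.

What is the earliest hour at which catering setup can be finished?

Venue access has no prerequisites, so it starts at hour 0 and finishes at hour 9.
The lighting rig waits on venue access (finishes hour 9), so it starts at hour 9 and finishes at 9 + 9 = hour 18.
AV cabling cannot begin until the lighting rig (finishes hour 18). It runs from hour 18 to 18 + 1 = hour 19.
For catering setup: AV cabling (finishes hour 19); venue access (finishes hour 9). Taking the maximum gives a start of hour 19, and it finishes at 19 + 6 = hour 25.

25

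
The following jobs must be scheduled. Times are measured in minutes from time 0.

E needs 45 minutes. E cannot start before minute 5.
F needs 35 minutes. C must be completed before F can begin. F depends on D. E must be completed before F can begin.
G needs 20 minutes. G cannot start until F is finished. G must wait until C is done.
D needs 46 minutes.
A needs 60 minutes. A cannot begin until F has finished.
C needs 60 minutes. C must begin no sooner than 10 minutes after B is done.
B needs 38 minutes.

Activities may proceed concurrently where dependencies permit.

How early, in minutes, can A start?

143

After its own release at minute 5, E can start at minute 5 and finishes at minute 50.
D can start immediately at minute 0; it finishes at minute 46.
Nothing blocks B, so it runs from minute 0 to minute 38.
C cannot begin until B (finishes minute 38, plus 10-minute gap → minute 48). It runs from minute 48 to 48 + 60 = minute 108.
For F: C (finishes minute 108); D (finishes minute 46); E (finishes minute 50). Taking the maximum gives a start of minute 108, and it finishes at 108 + 35 = minute 143.
A waits on F (finishes minute 143), so the earliest it can start is minute 143.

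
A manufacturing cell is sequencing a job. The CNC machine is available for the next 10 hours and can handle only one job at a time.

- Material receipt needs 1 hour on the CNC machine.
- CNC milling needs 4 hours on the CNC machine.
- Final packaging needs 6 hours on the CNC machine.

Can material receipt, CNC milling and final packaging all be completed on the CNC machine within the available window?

Running back to back, the jobs need 1 + 4 + 6 = 11 hours on the CNC machine.
Since 11 > 10, they cannot all fit.

No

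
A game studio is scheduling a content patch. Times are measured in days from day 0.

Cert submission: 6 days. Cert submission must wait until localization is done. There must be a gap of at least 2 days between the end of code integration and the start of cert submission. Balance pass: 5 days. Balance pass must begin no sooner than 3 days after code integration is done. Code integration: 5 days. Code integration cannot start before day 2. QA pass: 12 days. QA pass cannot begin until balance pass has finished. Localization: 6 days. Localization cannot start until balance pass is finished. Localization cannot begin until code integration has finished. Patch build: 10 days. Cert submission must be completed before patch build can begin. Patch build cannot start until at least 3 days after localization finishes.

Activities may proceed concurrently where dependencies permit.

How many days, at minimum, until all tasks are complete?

After its own release at day 2, code integration can start at day 2 and finishes at day 7.
Balance pass waits on code integration (finishes day 7, plus 3-day gap → day 10), so it starts at day 10 and finishes at 10 + 5 = day 15.
After balance pass (finishes day 15), QA pass can start at day 15 and finishes at day 27.
Localization cannot start until balance pass (finishes day 15); code integration (finishes day 7). The controlling bound is day 15, so localization finishes at 15 + 6 = day 21.
Cert submission cannot start until localization (finishes day 21); code integration (finishes day 7, plus 2-day gap → day 9). The controlling bound is day 21, so cert submission finishes at 21 + 6 = day 27.
Patch build needs all of cert submission (finishes day 27); localization (finishes day 21, plus 3-day gap → day 24). That puts its earliest start at day 27; it finishes at 27 + 10 = day 37.
All tasks are finished once the last one completes. Finish times: Code integration at 7, Balance pass at 15, Localization at 21, QA pass at 27, Cert submission at 27, Patch build at 37. The latest is day 37.

37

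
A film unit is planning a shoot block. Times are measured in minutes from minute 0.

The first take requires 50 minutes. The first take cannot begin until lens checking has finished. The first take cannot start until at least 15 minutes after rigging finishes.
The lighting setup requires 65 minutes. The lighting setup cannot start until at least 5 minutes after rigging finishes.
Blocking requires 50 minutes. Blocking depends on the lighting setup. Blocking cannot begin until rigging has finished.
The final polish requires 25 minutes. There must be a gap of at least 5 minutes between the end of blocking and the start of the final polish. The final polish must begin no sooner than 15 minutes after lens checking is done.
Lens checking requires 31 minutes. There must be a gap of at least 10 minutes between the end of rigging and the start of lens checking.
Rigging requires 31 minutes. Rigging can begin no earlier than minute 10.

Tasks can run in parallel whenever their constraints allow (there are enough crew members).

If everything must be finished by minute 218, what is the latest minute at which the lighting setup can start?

73

The final polish must finish by minute 218; it takes 25 minutes, so it must start by 218 − 25 = minute 193.
Since the final polish (must start by minute 193, minus 5-minute gap → minute 188) depends on it, blocking must finish by minute 188. Backing off its 50-minute duration gives a latest start of minute 138.
Since blocking (must start by minute 138) depends on it, the lighting setup must finish by minute 138. Backing off its 65-minute duration gives a latest start of minute 73.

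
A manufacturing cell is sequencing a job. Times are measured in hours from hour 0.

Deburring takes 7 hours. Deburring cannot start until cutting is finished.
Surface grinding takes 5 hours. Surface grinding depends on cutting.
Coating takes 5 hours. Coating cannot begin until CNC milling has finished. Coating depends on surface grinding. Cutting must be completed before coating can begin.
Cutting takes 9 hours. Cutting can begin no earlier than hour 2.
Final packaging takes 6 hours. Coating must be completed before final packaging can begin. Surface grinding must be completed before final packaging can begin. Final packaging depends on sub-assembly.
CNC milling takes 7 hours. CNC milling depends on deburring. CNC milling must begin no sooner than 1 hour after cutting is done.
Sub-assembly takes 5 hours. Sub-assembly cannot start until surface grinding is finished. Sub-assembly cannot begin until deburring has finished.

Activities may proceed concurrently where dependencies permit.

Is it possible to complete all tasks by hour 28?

After its own release at hour 2, cutting can start at hour 2 and finishes at hour 11.
Surface grinding cannot begin until cutting (finishes hour 11). It runs from hour 11 to 11 + 5 = hour 16.
Deburring cannot begin until cutting (finishes hour 11). It runs from hour 11 to 11 + 7 = hour 18.
For sub-assembly: surface grinding (finishes hour 16); deburring (finishes hour 18). Taking the maximum gives a start of hour 18, and it finishes at 18 + 5 = hour 23.
CNC milling needs all of deburring (finishes hour 18); cutting (finishes hour 11, plus 1-hour gap → hour 12). That puts its earliest start at hour 18; it finishes at 18 + 7 = hour 25.
Coating needs all of CNC milling (finishes hour 25); surface grinding (finishes hour 16); cutting (finishes hour 11). That puts its earliest start at hour 25; it finishes at 25 + 5 = hour 30.
Final packaging needs all of coating (finishes hour 30); surface grinding (finishes hour 16); sub-assembly (finishes hour 23). That puts its earliest start at hour 30; it finishes at 30 + 6 = hour 36.
The earliest everything can be done is hour 36, which is after the deadline of 28, so it is not possible.

No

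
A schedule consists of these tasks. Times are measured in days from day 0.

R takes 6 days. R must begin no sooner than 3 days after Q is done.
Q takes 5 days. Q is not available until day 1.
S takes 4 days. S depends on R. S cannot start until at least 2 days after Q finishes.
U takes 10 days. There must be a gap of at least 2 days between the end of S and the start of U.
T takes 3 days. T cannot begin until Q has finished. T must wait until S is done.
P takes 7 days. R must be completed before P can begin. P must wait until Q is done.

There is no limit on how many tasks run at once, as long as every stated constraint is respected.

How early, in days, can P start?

15

Q cannot begin until its own release at day 1. It runs from day 1 to 1 + 5 = day 6.
After Q (finishes day 6, plus 3-day gap → day 9), R can start at day 9 and finishes at day 15.
P waits on R (finishes day 15); Q (finishes day 6). The latest of these is day 15, which is the earliest P can start.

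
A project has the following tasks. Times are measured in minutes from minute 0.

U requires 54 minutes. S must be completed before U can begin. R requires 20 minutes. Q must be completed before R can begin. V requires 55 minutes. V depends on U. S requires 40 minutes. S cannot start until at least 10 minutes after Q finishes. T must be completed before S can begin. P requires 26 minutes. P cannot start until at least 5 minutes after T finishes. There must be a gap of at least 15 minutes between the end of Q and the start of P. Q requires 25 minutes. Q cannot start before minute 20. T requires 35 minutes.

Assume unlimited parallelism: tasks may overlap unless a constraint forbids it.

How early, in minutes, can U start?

95

T can start immediately at minute 0; it finishes at minute 35.
After its own release at minute 20, Q can start at minute 20 and finishes at minute 45.
S has to wait for Q (finishes minute 45, plus 10-minute gap → minute 55); T (finishes minute 35). The latest of these is minute 55, so S runs minute 55 to 55 + 40 = minute 95.
U waits on S (finishes minute 95), so the earliest it can start is minute 95.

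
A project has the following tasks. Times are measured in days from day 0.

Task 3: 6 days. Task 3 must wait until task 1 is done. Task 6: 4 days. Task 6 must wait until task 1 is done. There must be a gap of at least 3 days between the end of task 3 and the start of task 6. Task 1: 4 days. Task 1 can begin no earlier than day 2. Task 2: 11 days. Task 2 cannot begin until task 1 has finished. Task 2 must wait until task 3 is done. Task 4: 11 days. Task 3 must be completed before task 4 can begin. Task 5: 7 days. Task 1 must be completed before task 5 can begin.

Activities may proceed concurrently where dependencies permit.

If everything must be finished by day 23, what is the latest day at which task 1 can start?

To finish by day 23, task 2 (duration 11) must start no later than day 12.
Task 4 must finish by day 23; it takes 11 days, so it must start by 23 − 11 = day 12.
Task 6 has no dependents, so it just needs to finish by day 23. Starting by 23 − 4 = day 19 achieves that.
Task 3 has several dependents: task 2 (must start by day 12); task 4 (must start by day 12); task 6 (must start by day 19, minus 3-day gap → day 16). The earliest of those limits is day 12, so task 3 must start by 12 − 6 = day 6.
Task 5 has no dependents, so it just needs to finish by day 23. Starting by 23 − 7 = day 16 achieves that.
Task 1 has several dependents: task 2 (must start by day 12); task 3 (must start by day 6); task 5 (must start by day 16); task 6 (must start by day 19). The earliest of those limits is day 6, so task 1 must start by 6 − 4 = day 2.

2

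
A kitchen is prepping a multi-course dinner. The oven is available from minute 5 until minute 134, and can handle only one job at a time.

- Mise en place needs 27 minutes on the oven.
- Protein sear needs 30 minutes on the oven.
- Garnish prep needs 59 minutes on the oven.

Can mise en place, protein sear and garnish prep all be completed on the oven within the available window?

Yes

The oven window is 134 − 5 = 129 minutes.
Running back to back, the jobs need 27 + 30 + 59 = 116 minutes on the oven.
Since 116 ≤ 129, they fit within the window.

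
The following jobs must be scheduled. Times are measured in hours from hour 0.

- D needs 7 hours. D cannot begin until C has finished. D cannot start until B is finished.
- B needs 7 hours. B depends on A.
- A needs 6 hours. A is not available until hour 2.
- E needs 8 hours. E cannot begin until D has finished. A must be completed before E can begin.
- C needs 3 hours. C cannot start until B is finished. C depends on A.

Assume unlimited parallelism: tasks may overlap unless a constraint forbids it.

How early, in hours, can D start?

18

A cannot begin until its own release at hour 2. It runs from hour 2 to 2 + 6 = hour 8.
B cannot begin until A (finishes hour 8). It runs from hour 8 to 8 + 7 = hour 15.
C needs all of B (finishes hour 15); A (finishes hour 8). That puts its earliest start at hour 15; it finishes at 15 + 3 = hour 18.
D waits on C (finishes hour 18); B (finishes hour 15). The latest of these is hour 18, which is the earliest D can start.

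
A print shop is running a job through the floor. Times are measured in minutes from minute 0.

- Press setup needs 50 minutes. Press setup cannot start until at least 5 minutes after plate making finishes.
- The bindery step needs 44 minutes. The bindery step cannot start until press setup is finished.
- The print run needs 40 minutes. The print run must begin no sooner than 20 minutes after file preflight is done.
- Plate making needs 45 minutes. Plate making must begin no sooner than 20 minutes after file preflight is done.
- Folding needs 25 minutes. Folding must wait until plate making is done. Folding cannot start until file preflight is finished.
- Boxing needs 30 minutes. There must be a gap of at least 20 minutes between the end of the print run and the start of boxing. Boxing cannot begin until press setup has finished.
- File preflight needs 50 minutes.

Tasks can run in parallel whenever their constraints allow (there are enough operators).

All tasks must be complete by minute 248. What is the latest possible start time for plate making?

Nothing follows the bindery step; the deadline of minute 248 is its only limit. It must start by 248 − 44 = minute 204.
Nothing follows boxing; the deadline of minute 248 is its only limit. It must start by 248 − 30 = minute 218.
For press setup: the bindery step (must start by minute 204); boxing (must start by minute 218). The most restrictive is minute 204; with a 50-minute duration, press setup must start by minute 154.
Nothing follows folding; the deadline of minute 248 is its only limit. It must start by 248 − 25 = minute 223.
Plate making has several dependents: press setup (must start by minute 154, minus 5-minute gap → minute 149); folding (must start by minute 223). The earliest of those limits is minute 149, so plate making must start by 149 − 45 = minute 104.

104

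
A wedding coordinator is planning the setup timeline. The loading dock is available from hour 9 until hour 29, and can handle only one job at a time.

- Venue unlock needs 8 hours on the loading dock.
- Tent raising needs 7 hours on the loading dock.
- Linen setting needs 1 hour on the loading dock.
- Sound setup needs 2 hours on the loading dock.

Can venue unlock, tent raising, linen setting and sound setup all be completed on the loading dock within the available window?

Yes

The loading dock window is 29 − 9 = 20 hours.
Running back to back, the jobs need 8 + 7 + 1 + 2 = 18 hours on the loading dock.
Since 18 ≤ 20, they fit within the window.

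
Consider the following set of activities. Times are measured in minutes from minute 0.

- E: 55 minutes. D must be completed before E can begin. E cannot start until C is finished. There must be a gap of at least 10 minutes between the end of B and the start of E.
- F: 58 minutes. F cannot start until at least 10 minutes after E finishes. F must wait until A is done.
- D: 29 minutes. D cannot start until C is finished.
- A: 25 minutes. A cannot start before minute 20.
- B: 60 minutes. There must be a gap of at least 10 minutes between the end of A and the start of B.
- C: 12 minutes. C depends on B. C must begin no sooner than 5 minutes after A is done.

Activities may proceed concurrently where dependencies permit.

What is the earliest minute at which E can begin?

156

A waits on its own release at minute 20, so it starts at minute 20 and finishes at 20 + 25 = minute 45.
B waits on A (finishes minute 45, plus 10-minute gap → minute 55), so it starts at minute 55 and finishes at 55 + 60 = minute 115.
For C: B (finishes minute 115); A (finishes minute 45, plus 5-minute gap → minute 50). Taking the maximum gives a start of minute 115, and it finishes at 115 + 12 = minute 127.
D waits on C (finishes minute 127), so it starts at minute 127 and finishes at 127 + 29 = minute 156.
E waits on D (finishes minute 156); C (finishes minute 127); B (finishes minute 115, plus 10-minute gap → minute 125). The latest of these is minute 156, which is the earliest E can start.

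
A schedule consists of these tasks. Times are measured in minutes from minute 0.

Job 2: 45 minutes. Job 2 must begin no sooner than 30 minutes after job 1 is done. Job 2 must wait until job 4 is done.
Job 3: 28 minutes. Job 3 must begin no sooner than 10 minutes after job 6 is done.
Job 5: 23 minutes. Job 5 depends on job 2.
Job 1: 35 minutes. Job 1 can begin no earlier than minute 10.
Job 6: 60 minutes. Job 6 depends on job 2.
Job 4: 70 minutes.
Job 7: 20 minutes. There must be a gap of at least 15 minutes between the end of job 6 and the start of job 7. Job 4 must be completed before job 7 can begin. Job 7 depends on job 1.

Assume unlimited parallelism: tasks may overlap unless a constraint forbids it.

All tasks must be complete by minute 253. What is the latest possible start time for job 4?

To finish by minute 253, job 5 (duration 23) must start no later than minute 230.
To finish by minute 253, job 3 (duration 28) must start no later than minute 225.
Job 7 must finish by minute 253; it takes 20 minutes, so it must start by 253 − 20 = minute 233.
Job 6 must finish in time for job 3 (must start by minute 225, minus 10-minute gap → minute 215); job 7 (must start by minute 233, minus 15-minute gap → minute 218). The tightest is minute 215, so job 6 must start by 215 − 60 = minute 155.
Job 2 must finish in time for job 5 (must start by minute 230); job 6 (must start by minute 155). The tightest is minute 155, so job 2 must start by 155 − 45 = minute 110.
Job 4 feeds job 2 (must start by minute 110); job 7 (must start by minute 233). Taking the minimum, job 4 must finish by minute 110 and start by 110 − 70 = minute 40.

40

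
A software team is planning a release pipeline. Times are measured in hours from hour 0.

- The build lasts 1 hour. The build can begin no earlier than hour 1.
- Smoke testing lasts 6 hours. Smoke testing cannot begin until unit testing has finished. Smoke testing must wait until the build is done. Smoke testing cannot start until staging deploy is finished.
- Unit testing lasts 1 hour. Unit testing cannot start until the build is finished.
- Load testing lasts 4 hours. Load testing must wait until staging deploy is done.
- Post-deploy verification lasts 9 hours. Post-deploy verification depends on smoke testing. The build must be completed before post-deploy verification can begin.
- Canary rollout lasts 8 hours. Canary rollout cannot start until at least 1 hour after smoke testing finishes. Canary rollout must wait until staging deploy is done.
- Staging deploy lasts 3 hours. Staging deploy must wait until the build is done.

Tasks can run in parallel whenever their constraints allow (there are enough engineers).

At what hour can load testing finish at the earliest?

9

The build cannot begin until its own release at hour 1. It runs from hour 1 to 1 + 1 = hour 2.
After the build (finishes hour 2), staging deploy can start at hour 2 and finishes at hour 5.
Load testing cannot begin until staging deploy (finishes hour 5). It runs from hour 5 to 5 + 4 = hour 9.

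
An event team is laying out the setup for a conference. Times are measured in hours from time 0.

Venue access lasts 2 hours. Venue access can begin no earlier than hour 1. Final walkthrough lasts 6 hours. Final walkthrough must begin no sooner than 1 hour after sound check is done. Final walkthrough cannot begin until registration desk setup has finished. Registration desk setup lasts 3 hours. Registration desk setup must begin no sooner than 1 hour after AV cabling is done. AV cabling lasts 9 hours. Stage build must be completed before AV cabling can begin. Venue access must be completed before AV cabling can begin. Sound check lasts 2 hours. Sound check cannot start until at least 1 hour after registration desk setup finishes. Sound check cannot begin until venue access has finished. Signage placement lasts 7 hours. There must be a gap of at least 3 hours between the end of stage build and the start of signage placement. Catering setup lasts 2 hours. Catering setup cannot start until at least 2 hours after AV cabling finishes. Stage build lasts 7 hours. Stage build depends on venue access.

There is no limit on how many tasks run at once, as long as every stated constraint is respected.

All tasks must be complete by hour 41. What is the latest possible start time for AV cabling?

Final walkthrough must finish by hour 41; it takes 6 hours, so it must start by 41 − 6 = hour 35.
Sound check must finish before final walkthrough (must start by hour 35, minus 1-hour gap → hour 34). With a 2-hour duration, sound check must start by 34 − 2 = hour 32.
Registration desk setup feeds sound check (must start by hour 32, minus 1-hour gap → hour 31); final walkthrough (must start by hour 35). Taking the minimum, registration desk setup must finish by hour 31 and start by 31 − 3 = hour 28.
Catering setup has no dependents, so it just needs to finish by hour 41. Starting by 41 − 2 = hour 39 achieves that.
AV cabling has several dependents: registration desk setup (must start by hour 28, minus 1-hour gap → hour 27); catering setup (must start by hour 39, minus 2-hour gap → hour 37). The earliest of those limits is hour 27, so AV cabling must start by 27 − 9 = hour 18.

18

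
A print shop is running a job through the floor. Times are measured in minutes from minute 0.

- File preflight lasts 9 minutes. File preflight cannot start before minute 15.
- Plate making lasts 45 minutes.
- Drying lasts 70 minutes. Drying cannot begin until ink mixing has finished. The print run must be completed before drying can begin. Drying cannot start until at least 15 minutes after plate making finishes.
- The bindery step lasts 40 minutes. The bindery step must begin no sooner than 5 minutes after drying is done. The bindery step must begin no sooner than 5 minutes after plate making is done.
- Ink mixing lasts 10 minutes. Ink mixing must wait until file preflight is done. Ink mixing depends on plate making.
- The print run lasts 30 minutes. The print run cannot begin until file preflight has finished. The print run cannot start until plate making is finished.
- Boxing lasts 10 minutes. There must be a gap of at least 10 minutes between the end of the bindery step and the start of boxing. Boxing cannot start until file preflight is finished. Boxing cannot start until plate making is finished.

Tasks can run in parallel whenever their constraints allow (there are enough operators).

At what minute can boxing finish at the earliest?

Plate making has no prerequisites, so it starts at minute 0 and finishes at minute 45.
File preflight waits on its own release at minute 15, so it starts at minute 15 and finishes at 15 + 9 = minute 24.
For the print run: file preflight (finishes minute 24); plate making (finishes minute 45). Taking the maximum gives a start of minute 45, and it finishes at 45 + 30 = minute 75.
Ink mixing has to wait for file preflight (finishes minute 24); plate making (finishes minute 45). The latest of these is minute 45, so ink mixing runs minute 45 to 45 + 10 = minute 55.
For drying: ink mixing (finishes minute 55); the print run (finishes minute 75); plate making (finishes minute 45, plus 15-minute gap → minute 60). Taking the maximum gives a start of minute 75, and it finishes at 75 + 70 = minute 145.
The bindery step needs all of drying (finishes minute 145, plus 5-minute gap → minute 150); plate making (finishes minute 45, plus 5-minute gap → minute 50). That puts its earliest start at minute 150; it finishes at 150 + 40 = minute 190.
Boxing has to wait for the bindery step (finishes minute 190, plus 10-minute gap → minute 200); file preflight (finishes minute 24); plate making (finishes minute 45). The latest of these is minute 200, so boxing runs minute 200 to 200 + 10 = minute 210.

210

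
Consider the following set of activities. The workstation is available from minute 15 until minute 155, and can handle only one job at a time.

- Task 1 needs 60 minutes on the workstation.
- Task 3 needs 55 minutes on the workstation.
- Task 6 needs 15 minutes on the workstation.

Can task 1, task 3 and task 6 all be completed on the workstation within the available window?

Yes

The workstation window is 155 − 15 = 140 minutes.
Running back to back, the jobs need 60 + 55 + 15 = 130 minutes on the workstation.
Since 130 ≤ 140, they fit within the window.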